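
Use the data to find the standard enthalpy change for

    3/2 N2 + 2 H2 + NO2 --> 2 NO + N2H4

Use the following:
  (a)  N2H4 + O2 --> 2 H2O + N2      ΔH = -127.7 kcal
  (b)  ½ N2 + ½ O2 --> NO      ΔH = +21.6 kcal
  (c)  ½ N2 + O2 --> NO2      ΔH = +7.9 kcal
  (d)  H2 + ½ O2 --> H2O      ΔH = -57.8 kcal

ΔH = 47.4 kcal

(a) reversed: +127.7 kcal
(b) × 2: (2)·(+21.6) = +43.2 kcal
(c) reversed: -7.9 kcal
(d) × 2: (2)·(-57.8) = -115.6 kcal
ΔH = (+127.7) + (+43.2) + (-7.9) + (-115.6) = 47.4 kcal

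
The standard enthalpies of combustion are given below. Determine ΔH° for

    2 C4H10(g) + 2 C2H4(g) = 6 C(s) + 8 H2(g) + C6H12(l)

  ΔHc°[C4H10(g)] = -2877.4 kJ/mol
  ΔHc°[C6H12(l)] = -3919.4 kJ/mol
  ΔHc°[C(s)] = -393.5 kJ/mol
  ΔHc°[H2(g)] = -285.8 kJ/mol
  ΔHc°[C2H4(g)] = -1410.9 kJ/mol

Using ΔH = Σ nΔHc°(reactants) − Σ nΔHc°(products):
= [2·(-2877.4) + 2·(-1410.9)] − [6·(-393.5) + 8·(-285.8) + 1·(-3919.4)]
= -9.8 kJ/mol

ΔH° = -9.8 kJ/mol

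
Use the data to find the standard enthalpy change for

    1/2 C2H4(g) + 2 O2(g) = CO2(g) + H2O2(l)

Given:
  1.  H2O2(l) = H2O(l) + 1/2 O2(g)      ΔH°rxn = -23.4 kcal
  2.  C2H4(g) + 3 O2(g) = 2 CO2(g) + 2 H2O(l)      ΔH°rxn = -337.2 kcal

eq. 1 reversed (reverse to put H2O2(l) on the product side): +23.4 kcal
eq. 2 × 1/2 (scale by 1/2 for the 1/2 C2H4(g)): (1/2)·(-337.2) = -168.6 kcal
Summing the manipulated equations, ΔH°rxn = (+23.4) + (-168.6) = -145.2 kcal

ΔH°rxn = -145.2 kcal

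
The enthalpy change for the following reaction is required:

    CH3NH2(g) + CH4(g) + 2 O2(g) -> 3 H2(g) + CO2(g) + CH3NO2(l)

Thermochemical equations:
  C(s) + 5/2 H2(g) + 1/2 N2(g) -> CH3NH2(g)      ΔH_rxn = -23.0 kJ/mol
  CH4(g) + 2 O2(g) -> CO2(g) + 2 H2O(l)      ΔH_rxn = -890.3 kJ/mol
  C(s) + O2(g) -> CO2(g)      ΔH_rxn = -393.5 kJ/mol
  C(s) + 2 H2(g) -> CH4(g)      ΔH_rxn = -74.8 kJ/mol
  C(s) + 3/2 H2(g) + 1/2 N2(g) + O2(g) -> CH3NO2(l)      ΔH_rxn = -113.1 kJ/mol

ΔH_rxn = -408.8 kJ/mol

equation 1 reversed: +23.0 kJ/mol
equation 2: not needed.
equation 3 as written: -393.5 kJ/mol
equation 4 reversed: +74.8 kJ/mol
equation 5 as written: -113.1 kJ/mol
By Hess's law, ΔH_rxn = (+23.0) + (-393.5) + (+74.8) + (-113.1) = -408.8 kJ/mol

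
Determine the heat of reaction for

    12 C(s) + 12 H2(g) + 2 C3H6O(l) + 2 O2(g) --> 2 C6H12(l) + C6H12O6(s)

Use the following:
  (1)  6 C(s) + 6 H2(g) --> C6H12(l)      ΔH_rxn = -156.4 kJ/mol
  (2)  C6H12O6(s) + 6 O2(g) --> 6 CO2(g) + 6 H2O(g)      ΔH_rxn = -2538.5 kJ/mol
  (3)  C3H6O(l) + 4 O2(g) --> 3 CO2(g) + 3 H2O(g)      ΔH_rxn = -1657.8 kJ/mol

ΔH_rxn = -1089.9 kJ/mol

(1) × 2 (scale by 2 for the 2 C6H12(l)): (2)·(-156.4) = -312.8 kJ/mol
(2) reversed (C6H12O6(s) must end up as a product): +2538.5 kJ/mol
(3) × 2 (scale by 2 for the 2 C3H6O(l)): (2)·(-1657.8) = -3315.6 kJ/mol
ΔH_rxn = (2)·(-156.4) + (-1)·(-2538.5) + (2)·(-1657.8) = -1089.9 kJ/mol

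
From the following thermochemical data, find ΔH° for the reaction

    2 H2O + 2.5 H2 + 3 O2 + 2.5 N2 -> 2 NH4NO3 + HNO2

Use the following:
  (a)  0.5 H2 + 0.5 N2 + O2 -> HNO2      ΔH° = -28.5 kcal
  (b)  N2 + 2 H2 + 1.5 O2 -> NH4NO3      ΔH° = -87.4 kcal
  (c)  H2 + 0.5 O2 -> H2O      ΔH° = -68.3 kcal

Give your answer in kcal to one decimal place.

(a) as written: -28.5 kcal
(b) × 2: (2)·(-87.4) = -174.8 kcal
(c) reversed and × 2: (-2)·(-68.3) = +136.6 kcal
ΔH° = (-28.5) + (-174.8) + (+136.6) = -66.7 kcal

ΔH° = -66.7 kcal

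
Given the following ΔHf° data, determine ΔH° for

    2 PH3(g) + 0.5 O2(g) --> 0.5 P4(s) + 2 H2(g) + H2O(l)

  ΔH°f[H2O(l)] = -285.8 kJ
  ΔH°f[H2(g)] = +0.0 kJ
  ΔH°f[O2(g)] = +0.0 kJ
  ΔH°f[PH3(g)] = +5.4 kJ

ΔH° = -296.6 kJ

ΔH°rxn = Σ nΔHf°(products) − Σ nΔHf°(reactants).
Products: 1/2·(+0.0) + 2·(+0.0) + 1·(-285.8) = -285.8
Reactants: 2·(+5.4) + 1/2·(+0.0) = +10.8
ΔH° = (-285.8) − (+10.8) = -296.6 kJ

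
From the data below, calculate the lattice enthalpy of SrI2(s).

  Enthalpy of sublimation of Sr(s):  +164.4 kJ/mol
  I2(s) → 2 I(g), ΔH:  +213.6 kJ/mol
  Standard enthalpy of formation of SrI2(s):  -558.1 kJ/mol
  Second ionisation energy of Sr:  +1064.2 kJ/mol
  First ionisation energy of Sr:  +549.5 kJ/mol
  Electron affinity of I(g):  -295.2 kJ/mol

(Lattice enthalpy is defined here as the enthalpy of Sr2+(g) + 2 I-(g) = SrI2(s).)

U = -1959.4 kJ/mol

ΔHf° = 1·ΔHsub + 1·(ΣIE) + 1·D(I2) + 2·EA + U
-558.1 = 1·(+164.4) + 1·(+1613.7) + 1·(+213.6) + 2·(-295.2) + U
U = -558.1 − (+1401.3) = -1959.4 kJ/mol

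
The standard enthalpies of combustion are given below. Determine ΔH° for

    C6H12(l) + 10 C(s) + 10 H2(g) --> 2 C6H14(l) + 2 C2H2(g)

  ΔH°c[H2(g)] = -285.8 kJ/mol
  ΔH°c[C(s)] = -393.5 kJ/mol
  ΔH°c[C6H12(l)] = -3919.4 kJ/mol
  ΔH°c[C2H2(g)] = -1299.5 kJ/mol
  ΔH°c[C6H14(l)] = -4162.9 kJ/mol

ΔH° = 212.4 kJ/mol

With combustion enthalpies, reactants minus products:
= [1·(-3919.4) + 10·(-393.5) + 10·(-285.8)] − [2·(-4162.9) + 2·(-1299.5)]
= 212.4 kJ/mol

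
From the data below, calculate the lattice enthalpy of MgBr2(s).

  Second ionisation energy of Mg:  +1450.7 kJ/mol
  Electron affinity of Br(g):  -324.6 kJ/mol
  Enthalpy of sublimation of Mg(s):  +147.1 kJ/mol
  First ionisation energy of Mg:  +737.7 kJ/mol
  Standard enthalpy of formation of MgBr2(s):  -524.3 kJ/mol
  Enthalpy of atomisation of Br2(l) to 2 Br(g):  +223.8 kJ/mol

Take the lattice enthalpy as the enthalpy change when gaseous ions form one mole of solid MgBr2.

ΔHf° = 1·ΔHsub + 1·(ΣIE) + 1·D(Br2) + 2·EA + U
-524.3 = 1·(+147.1) + 1·(+2188.4) + 1·(+223.8) + 2·(-324.6) + U
U = -524.3 − (+1910.1) = -2434.4 kJ/mol

U = -2434.4 kJ/mol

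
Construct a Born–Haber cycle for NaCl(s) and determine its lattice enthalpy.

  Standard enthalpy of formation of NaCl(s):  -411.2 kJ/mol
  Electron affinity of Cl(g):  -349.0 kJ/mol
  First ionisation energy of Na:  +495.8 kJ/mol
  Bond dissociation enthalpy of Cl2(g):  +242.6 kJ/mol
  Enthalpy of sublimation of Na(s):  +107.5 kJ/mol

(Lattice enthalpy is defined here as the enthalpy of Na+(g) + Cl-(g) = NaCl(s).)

U = -786.8 kJ/mol

ΔHf° = 1·ΔHsub + 1·(ΣIE) + 1/2·D(Cl2) + 1·EA + U
-411.2 = 1·(+107.5) + 1·(+495.8) + 1/2·(+242.6) + 1·(-349.0) + U
U = -411.2 − (+375.6) = -786.8 kJ/mol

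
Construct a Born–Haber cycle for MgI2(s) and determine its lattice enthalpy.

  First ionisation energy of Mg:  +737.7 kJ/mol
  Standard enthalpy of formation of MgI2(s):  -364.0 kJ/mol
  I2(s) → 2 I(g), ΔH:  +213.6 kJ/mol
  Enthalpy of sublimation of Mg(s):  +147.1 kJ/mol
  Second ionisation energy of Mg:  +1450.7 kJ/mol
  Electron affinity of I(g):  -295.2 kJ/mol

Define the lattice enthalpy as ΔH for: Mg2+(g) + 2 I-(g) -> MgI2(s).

U = -2322.7 kJ/mol

ΔHf° = 1·ΔHsub + 1·(ΣIE) + 1·D(I2) + 2·EA + U
-364.0 = 1·(+147.1) + 1·(+2188.4) + 1·(+213.6) + 2·(-295.2) + U
U = -364.0 − (+1958.7) = -2322.7 kJ/mol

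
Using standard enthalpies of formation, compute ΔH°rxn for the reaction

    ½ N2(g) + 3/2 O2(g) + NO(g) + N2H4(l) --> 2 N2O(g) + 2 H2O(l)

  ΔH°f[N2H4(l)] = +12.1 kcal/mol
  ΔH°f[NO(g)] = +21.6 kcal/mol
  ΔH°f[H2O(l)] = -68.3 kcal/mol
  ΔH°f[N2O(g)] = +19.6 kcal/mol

ΔH°rxn = -131.1 kcal/mol

Products: 2·(+19.6) + 2·(-68.3) = -97.4
Reactants: 1/2·(+0.0) + 3/2·(+0.0) + 1·(+21.6) + 1·(+12.1) = +33.7
ΔH°rxn = (-97.4) − (+33.7) = -131.1 kcal/mol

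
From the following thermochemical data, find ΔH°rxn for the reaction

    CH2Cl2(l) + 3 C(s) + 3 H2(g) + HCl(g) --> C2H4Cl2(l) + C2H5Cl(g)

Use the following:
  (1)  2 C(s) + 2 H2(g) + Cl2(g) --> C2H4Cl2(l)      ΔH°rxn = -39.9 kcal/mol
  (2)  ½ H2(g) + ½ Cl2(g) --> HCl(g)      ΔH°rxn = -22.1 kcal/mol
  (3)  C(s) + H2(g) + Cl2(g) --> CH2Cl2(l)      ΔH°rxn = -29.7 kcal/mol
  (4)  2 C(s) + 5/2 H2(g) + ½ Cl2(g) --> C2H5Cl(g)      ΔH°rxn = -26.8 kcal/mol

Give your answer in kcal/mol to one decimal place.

ΔH°rxn = -14.9 kcal/mol

(1) as written (C2H4Cl2(l) already on the product side): -39.9 kcal/mol
(2) reversed (HCl(g) must end up as a reactant): +22.1 kcal/mol
(3) reversed (reverse to put CH2Cl2(l) on the reactant side): +29.7 kcal/mol
(4) as written (C2H5Cl(g) already on the product side): -26.8 kcal/mol
ΔH°rxn = (-39.9) + (+22.1) + (+29.7) + (-26.8) = -14.9 kcal/mol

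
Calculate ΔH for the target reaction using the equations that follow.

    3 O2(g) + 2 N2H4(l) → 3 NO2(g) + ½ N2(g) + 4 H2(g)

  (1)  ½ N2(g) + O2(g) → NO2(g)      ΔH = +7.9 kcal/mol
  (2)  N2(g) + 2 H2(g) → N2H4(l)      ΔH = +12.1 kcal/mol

(1) × 3 (×3 to match 3 NO2(g) in the target): (3)·(+7.9) = +23.7 kcal/mol
(2) reversed and × 2 (reverse to put N2H4(l) on the reactant side; ×2 to match 2 N2H4(l) in the target): (-2)·(+12.1) = -24.2 kcal/mol
By Hess's law, ΔH = (+23.7) + (-24.2) = -0.5 kcal/mol

ΔH = -0.5 kcal/mol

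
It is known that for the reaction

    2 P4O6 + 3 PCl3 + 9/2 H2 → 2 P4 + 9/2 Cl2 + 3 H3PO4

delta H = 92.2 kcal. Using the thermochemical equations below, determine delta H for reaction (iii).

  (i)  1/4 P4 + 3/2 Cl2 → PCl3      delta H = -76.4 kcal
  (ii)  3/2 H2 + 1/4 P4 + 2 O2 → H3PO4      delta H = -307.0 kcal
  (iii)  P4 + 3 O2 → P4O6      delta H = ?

delta H = -392.0 kcal

(i) reversed and × 3 (reverse to put PCl3 on the reactant side; scale by 3 for the 3 PCl3): (-3)·(-76.4) = +229.2 kcal
(ii) × 3 (scale by 3 for the 3 H3PO4): (3)·(-307.0) = -921.0 kcal
(iii) reversed and × 2 (reverse to put P4O6 on the reactant side; ×2 to match 2 P4O6 in the target): contributes −2·x
+92.2 = (+229.2) + (-921.0) − 2·x
x = (+92.2 − (-691.8)) / (-2) = -392.0 kcal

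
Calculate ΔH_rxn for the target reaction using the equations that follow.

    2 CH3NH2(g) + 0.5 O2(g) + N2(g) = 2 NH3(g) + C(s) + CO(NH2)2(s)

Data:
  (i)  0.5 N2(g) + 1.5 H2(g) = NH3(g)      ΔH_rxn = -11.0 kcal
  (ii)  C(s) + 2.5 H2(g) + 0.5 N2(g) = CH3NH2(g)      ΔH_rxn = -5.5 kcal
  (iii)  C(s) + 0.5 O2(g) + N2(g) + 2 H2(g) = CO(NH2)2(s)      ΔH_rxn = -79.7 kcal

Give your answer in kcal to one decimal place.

(i) × 2: (2)·(-11.0) = -22.0 kcal
(ii) reversed and × 2: (-2)·(-5.5) = +11.0 kcal
(iii) as written: -79.7 kcal
ΔH_rxn = (2)·(-11.0) + (-2)·(-5.5) + (1)·(-79.7) = -90.7 kcal

ΔH_rxn = -90.7 kcal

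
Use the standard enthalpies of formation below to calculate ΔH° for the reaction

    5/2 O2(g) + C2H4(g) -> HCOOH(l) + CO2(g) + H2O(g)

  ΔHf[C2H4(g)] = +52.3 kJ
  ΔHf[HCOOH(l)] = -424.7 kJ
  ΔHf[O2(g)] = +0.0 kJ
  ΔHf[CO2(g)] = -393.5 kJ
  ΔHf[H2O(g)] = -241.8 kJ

Products: 1·(-424.7) + 1·(-393.5) + 1·(-241.8) = -1060.0
Reactants: 5/2·(+0.0) + 1·(+52.3) = +52.3
ΔH° = (-1060.0) − (+52.3) = -1112.3 kJ

ΔH° = -1112.3 kJ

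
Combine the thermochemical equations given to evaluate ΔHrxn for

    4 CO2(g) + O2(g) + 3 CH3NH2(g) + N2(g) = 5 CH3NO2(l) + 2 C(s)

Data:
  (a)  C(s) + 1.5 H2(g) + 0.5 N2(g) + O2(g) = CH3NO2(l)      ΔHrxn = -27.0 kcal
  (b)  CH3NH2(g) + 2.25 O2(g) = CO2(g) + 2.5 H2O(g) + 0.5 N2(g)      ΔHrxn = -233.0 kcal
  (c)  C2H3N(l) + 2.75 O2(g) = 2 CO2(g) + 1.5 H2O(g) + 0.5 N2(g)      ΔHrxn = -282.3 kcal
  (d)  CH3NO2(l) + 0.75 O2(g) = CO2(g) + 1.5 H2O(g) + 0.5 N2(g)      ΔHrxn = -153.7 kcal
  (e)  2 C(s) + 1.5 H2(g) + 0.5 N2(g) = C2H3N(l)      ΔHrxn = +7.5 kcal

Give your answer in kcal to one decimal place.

ΔHrxn = 257.7 kcal

(a) × 2: (2)·(-27.0) = -54.0 kcal
(b) × 3: (3)·(-233.0) = -699.0 kcal
(c) reversed and × 2: (-2)·(-282.3) = +564.6 kcal
(d) reversed and × 3: (-3)·(-153.7) = +461.1 kcal
(e) reversed and × 2: (-2)·(+7.5) = -15.0 kcal
ΔHrxn = (2)·(-27.0) + (3)·(-233.0) + (-2)·(-282.3) + (-3)·(-153.7) + (-2)·(+7.5) = 257.7 kcal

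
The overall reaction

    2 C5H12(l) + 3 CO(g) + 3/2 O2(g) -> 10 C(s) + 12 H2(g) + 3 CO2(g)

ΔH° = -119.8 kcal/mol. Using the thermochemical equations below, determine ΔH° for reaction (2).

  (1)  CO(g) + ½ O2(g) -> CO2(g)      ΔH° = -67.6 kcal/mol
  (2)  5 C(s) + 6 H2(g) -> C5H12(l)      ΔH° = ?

(1) × 3 (×3 to match 3 CO(g) in the target): (3)·(-67.6) = -202.8 kcal/mol
(2) reversed and × 2 (reverse to put C5H12(l) on the reactant side; scale by 2 for the 2 C5H12(l)): contributes −2·x
-119.8 = (-202.8) − 2·x
x = (-119.8 − (-202.8)) / (-2) = -41.5 kcal/mol

ΔH° = -41.5 kcal/mol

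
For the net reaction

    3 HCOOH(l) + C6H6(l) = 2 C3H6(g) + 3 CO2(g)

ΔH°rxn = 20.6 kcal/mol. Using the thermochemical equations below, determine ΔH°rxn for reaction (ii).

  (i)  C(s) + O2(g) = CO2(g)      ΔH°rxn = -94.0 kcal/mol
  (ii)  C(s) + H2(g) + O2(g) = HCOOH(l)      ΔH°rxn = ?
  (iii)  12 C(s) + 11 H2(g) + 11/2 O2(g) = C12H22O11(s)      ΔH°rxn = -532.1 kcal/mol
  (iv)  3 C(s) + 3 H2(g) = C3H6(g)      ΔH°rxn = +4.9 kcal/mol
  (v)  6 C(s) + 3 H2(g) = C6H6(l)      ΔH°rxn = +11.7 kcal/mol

ΔH°rxn = -101.5 kcal/mol

(i) × 3 (scale by 3 for the 3 CO2(g)): (3)·(-94.0) = -282.0 kcal/mol
(ii) reversed and × 3 (reverse to put HCOOH(l) on the reactant side; ×3 to match 3 HCOOH(l) in the target): contributes −3·x
(iii): not needed (C12H22O11(s) appears nowhere else).
(iv) × 2 (scale by 2 for the 2 C3H6(g)): (2)·(+4.9) = +9.8 kcal/mol
(v) reversed (C6H6(l) must end up as a reactant): -11.7 kcal/mol
+20.6 = (-282.0) + (+9.8) + (-11.7) − 3·x
x = (+20.6 − (-283.9)) / (-3) = -101.5 kcal/mol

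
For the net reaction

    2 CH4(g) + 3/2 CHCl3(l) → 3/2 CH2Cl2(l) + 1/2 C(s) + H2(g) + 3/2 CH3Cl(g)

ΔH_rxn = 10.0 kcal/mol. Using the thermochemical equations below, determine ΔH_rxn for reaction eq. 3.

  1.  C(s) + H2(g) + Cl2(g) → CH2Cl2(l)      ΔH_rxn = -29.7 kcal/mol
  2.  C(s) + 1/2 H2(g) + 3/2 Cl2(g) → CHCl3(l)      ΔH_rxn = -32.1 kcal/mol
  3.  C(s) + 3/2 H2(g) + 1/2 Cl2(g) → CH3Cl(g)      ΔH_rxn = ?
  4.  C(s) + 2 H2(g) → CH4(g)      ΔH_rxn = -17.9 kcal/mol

eq. 1 × 3/2: (3/2)·(-29.7) = -44.55 kcal/mol
eq. 2 reversed and × 3/2: (-3/2)·(-32.1) = +48.15 kcal/mol
eq. 3 × 3/2: contributes 3/2·x
eq. 4 reversed and × 2: (-2)·(-17.9) = +35.8 kcal/mol
+10.0 = (-44.55) + (+48.15) + (+35.8) + 3/2·x
x = (+10.0 − (+39.4)) / (3/2) = -19.6 kcal/mol

ΔH_rxn = -19.6 kcal/mol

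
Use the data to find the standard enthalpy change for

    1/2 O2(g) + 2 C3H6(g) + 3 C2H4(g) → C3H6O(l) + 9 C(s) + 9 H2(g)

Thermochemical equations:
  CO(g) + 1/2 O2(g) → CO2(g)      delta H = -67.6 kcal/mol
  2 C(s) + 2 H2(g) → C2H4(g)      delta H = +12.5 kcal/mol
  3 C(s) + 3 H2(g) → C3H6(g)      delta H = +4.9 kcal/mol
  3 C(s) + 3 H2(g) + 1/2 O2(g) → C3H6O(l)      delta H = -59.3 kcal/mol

equation 1: not needed.
equation 2 reversed and × 3: (-3)·(+12.5) = -37.5 kcal/mol
equation 3 reversed and × 2: (-2)·(+4.9) = -9.8 kcal/mol
equation 4 as written: -59.3 kcal/mol
Combining the equations, delta H = (-3)·(+12.5) + (-2)·(+4.9) + (1)·(-59.3) = -106.6 kcal/mol

delta H = -106.6 kcal/mol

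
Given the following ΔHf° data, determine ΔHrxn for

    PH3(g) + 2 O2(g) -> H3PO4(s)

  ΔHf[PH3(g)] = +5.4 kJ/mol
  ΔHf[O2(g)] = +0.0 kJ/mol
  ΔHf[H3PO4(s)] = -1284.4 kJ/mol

ΔHrxn = -1289.8 kJ/mol

Products: 1·(-1284.4) = -1284.4
Reactants: 1·(+5.4) + 2·(+0.0) = +5.4
ΔHrxn = (-1284.4) − (+5.4) = -1289.8 kJ/mol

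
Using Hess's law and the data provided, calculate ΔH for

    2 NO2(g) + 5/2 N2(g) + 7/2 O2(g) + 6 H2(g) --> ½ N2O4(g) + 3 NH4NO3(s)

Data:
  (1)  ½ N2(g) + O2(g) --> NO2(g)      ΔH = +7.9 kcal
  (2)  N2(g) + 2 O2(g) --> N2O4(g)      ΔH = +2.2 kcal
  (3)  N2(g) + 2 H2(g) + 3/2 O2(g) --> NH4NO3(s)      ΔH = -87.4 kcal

ΔH = -276.9 kcal

(1) reversed and × 2 (reverse to put NO2(g) on the reactant side; scale by 2 for the 2 NO2(g)): (-2)·(+7.9) = -15.8 kcal
(2) × 1/2 (scale by 1/2 for the 1/2 N2O4(g)): (1/2)·(+2.2) = +1.1 kcal
(3) × 3 (scale by 3 for the 3 NH4NO3(s)): (3)·(-87.4) = -262.2 kcal
By Hess's law, ΔH = (-2)·(+7.9) + (1/2)·(+2.2) + (3)·(-87.4) = -276.9 kcal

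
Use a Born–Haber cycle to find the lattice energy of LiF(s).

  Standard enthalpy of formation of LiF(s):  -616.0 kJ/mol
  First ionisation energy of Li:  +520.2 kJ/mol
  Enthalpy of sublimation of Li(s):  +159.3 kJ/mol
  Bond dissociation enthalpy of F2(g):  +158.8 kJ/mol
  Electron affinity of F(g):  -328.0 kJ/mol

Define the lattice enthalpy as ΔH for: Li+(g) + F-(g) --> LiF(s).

U = -1046.9 kJ/mol

ΔHf° = 1·ΔHsub + 1·(ΣIE) + 1/2·D(F2) + 1·EA + U
-616.0 = 1·(+159.3) + 1·(+520.2) + 1/2·(+158.8) + 1·(-328.0) + U
U = -616.0 − (+430.9) = -1046.9 kJ/mol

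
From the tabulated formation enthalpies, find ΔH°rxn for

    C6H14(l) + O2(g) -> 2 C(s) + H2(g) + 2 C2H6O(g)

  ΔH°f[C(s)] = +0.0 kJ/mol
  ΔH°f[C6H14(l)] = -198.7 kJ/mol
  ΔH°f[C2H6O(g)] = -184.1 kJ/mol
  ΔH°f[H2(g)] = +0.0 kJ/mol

ΔH°rxn = -169.5 kJ/mol

Products: 2·(+0.0) + 1·(+0.0) + 2·(-184.1) = -368.2
Reactants: 1·(-198.7) + 1·(+0.0) = -198.7
ΔH°rxn = (-368.2) − (-198.7) = -169.5 kJ/mol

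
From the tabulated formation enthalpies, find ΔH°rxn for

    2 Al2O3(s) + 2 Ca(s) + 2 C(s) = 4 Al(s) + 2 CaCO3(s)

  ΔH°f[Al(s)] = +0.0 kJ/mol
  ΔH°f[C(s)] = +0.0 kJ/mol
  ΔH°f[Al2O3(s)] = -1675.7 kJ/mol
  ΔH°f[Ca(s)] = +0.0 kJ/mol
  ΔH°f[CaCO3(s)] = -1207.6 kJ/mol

Products: 4·(+0.0) + 2·(-1207.6) = -2415.2
Reactants: 2·(-1675.7) + 2·(+0.0) + 2·(+0.0) = -3351.4
ΔH°rxn = (-2415.2) − (-3351.4) = 936.2 kJ/mol

ΔH°rxn = 936.2 kJ/mol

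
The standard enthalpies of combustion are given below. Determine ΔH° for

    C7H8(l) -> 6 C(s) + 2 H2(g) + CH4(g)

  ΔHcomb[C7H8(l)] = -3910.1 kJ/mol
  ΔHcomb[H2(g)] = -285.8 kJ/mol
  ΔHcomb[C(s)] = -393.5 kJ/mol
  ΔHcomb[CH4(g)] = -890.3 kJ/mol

With combustion enthalpies, reactants minus products:
= [1·(-3910.1)] − [6·(-393.5) + 2·(-285.8) + 1·(-890.3)]
= -87.2 kJ/mol

ΔH° = -87.2 kJ/mol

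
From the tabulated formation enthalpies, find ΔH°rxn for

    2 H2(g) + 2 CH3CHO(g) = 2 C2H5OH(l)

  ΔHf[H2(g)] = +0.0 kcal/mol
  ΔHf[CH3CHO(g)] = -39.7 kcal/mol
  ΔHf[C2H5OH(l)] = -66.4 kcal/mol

ΔH°rxn = -53.4 kcal/mol

ΔH°rxn = Σ nΔHf°(products) − Σ nΔHf°(reactants).
Products: 2·(-66.4) = -132.8
Reactants: 2·(+0.0) + 2·(-39.7) = -79.4
ΔH°rxn = (-132.8) − (-79.4) = -53.4 kcal/mol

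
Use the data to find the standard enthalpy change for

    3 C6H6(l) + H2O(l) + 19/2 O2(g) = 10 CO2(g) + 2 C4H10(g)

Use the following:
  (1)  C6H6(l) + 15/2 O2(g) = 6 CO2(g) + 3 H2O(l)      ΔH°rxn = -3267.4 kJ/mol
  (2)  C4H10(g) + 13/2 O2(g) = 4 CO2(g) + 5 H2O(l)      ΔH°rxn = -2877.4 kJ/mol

ΔH°rxn = -4047.4 kJ/mol

(1) × 3 (scale by 3 for the 3 C6H6(l)): (3)·(-3267.4) = -9802.2 kJ/mol
(2) reversed and × 2 (reverse to put C4H10(g) on the product side; ×2 to match 2 C4H10(g) in the target): (-2)·(-2877.4) = +5754.8 kJ/mol
Summing the manipulated equations, ΔH°rxn = (-9802.2) + (+5754.8) = -4047.4 kJ/mol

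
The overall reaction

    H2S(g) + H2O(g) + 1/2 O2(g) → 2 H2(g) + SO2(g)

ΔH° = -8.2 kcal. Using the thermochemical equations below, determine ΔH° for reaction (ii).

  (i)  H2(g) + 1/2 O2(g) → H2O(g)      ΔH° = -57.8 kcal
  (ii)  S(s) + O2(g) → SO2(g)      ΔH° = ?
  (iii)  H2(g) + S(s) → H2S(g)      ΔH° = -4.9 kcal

ΔH° = -70.9 kcal

(i) reversed (H2O(g) must end up as a reactant): +57.8 kcal
(ii) as written (SO2(g) already on the product side): contributes x
(iii) reversed (H2S(g) must end up as a reactant): +4.9 kcal
-8.2 = (+57.8) + (+4.9) + x
x = (-8.2 − (+62.7)) / (1) = -70.9 kcal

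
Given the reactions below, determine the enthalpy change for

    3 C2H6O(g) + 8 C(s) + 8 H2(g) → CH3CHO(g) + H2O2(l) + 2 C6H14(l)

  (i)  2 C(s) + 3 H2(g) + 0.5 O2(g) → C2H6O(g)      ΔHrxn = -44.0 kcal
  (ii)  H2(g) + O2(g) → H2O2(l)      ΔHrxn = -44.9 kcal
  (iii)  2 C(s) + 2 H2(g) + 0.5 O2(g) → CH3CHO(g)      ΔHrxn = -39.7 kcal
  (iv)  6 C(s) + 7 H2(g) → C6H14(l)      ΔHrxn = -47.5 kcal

ΔHrxn = -47.6 kcal

(i) reversed and × 3: (-3)·(-44.0) = +132.0 kcal
(ii) as written: -44.9 kcal
(iii) as written: -39.7 kcal
(iv) × 2: (2)·(-47.5) = -95.0 kcal
By Hess's law, ΔHrxn = (+132.0) + (-44.9) + (-39.7) + (-95.0) = -47.6 kcal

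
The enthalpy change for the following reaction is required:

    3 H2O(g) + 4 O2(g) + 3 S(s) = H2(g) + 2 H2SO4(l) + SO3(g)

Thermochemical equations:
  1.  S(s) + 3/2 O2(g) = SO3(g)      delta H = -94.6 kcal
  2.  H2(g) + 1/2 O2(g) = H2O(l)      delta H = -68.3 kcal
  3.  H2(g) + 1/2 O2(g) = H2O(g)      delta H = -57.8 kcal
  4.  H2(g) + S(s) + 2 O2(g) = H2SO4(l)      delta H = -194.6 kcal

eq. 1 as written (SO3(g) already on the product side): -94.6 kcal
eq. 2: not needed (H2O(l) appears nowhere else).
eq. 3 reversed and × 3 (reverse to put H2O(g) on the reactant side; ×3 to match 3 H2O(g) in the target): (-3)·(-57.8) = +173.4 kcal
eq. 4 × 2 (scale by 2 for the 2 H2SO4(l)): (2)·(-194.6) = -389.2 kcal
delta H = (1)·(-94.6) + (-3)·(-57.8) + (2)·(-194.6) = -310.4 kcal

delta H = -310.4 kcal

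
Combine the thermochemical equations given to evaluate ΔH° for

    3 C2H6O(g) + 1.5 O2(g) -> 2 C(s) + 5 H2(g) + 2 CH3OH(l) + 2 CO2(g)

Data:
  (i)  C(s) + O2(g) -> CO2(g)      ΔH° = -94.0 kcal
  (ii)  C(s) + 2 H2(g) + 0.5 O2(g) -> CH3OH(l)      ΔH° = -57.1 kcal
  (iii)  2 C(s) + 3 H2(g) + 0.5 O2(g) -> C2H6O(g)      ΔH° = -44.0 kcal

(i) × 2 (×2 to match 2 CO2(g) in the target): (2)·(-94.0) = -188.0 kcal
(ii) × 2 (scale by 2 for the 2 CH3OH(l)): (2)·(-57.1) = -114.2 kcal
(iii) reversed and × 3 (reverse to put C2H6O(g) on the reactant side; ×3 to match 3 C2H6O(g) in the target): (-3)·(-44.0) = +132.0 kcal
Since enthalpy is a state function, ΔH° = (-188.0) + (-114.2) + (+132.0) = -170.2 kcal

ΔH° = -170.2 kcal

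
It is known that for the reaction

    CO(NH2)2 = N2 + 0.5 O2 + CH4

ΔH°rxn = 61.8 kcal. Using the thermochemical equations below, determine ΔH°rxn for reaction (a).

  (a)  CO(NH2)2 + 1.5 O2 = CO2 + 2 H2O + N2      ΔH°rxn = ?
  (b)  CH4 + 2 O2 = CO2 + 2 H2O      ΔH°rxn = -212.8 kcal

ΔH°rxn = -151.0 kcal

(a) as written: contributes x
(b) reversed: +212.8 kcal
+61.8 = (+212.8) + x
x = (+61.8 − (+212.8)) / (1) = -151.0 kcal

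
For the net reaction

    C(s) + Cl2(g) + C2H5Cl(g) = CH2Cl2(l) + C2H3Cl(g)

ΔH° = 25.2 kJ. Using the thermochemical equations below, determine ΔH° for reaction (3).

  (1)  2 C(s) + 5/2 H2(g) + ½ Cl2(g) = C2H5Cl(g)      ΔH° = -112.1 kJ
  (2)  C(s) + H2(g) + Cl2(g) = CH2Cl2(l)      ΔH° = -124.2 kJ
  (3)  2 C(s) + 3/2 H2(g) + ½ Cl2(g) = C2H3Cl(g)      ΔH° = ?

(1) reversed (C2H5Cl(g) must end up as a reactant): +112.1 kJ
(2) as written (CH2Cl2(l) already on the product side): -124.2 kJ
(3) as written (C2H3Cl(g) already on the product side): contributes x
+25.2 = (+112.1) + (-124.2) + x
x = (+25.2 − (-12.1)) / (1) = 37.3 kJ

ΔH° = 37.3 kJ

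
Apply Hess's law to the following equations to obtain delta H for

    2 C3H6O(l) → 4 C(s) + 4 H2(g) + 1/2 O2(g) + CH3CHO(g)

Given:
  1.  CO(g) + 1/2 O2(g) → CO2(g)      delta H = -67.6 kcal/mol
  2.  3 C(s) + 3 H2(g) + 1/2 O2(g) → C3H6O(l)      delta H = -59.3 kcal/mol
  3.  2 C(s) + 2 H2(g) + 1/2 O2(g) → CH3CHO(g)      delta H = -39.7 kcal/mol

eq. 1: not needed (CO2(g) appears nowhere else).
eq. 2 reversed and × 2 (reverse to put C3H6O(l) on the reactant side; scale by 2 for the 2 C3H6O(l)): (-2)·(-59.3) = +118.6 kcal/mol
eq. 3 as written (CH3CHO(g) already on the product side): -39.7 kcal/mol
Combining the equations, delta H = (+118.6) + (-39.7) = 78.9 kcal/mol

delta H = 78.9 kcal/mol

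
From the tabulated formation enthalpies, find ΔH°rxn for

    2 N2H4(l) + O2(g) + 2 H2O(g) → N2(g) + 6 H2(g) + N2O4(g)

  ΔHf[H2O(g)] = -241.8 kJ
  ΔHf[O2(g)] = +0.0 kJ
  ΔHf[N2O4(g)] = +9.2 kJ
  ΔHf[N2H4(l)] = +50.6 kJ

ΔH°rxn = 391.6 kJ

Products: 1·(+0.0) + 6·(+0.0) + 1·(+9.2) = +9.2
Reactants: 2·(+50.6) + 1·(+0.0) + 2·(-241.8) = -382.4
ΔH°rxn = (+9.2) − (-382.4) = 391.6 kJ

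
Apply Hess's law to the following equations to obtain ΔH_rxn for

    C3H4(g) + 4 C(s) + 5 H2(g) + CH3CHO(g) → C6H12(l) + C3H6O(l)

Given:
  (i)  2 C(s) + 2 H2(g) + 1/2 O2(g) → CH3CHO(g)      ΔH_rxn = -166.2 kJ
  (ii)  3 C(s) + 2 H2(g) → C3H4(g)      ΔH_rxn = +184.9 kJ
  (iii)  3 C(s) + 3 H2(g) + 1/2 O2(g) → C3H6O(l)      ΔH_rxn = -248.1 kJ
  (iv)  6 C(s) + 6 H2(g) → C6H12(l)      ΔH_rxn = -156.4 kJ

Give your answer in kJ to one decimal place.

(i) reversed (reverse to put CH3CHO(g) on the reactant side): +166.2 kJ
(ii) reversed (C3H4(g) must end up as a reactant): -184.9 kJ
(iii) as written (C3H6O(l) already on the product side): -248.1 kJ
(iv) as written (C6H12(l) already on the product side): -156.4 kJ
ΔH_rxn = (+166.2) + (-184.9) + (-248.1) + (-156.4) = -423.2 kJ

ΔH_rxn = -423.2 kJ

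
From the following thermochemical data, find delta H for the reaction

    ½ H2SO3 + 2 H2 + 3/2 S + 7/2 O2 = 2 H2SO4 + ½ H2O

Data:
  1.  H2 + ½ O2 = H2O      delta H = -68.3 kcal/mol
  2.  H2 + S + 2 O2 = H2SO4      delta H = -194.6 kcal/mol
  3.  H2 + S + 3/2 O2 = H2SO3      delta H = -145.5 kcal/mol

delta H = -350.6 kcal/mol

eq. 1 × 1/2 (scale by 1/2 for the 1/2 H2O): (1/2)·(-68.3) = -34.15 kcal/mol
eq. 2 × 2 (×2 to match 2 H2SO4 in the target): (2)·(-194.6) = -389.2 kcal/mol
eq. 3 reversed and × 1/2 (H2SO3 must end up as a reactant; scale by 1/2 for the 1/2 H2SO3): (-1/2)·(-145.5) = +72.75 kcal/mol
delta H = (-34.15) + (-389.2) + (+72.75) = -350.6 kcal/mol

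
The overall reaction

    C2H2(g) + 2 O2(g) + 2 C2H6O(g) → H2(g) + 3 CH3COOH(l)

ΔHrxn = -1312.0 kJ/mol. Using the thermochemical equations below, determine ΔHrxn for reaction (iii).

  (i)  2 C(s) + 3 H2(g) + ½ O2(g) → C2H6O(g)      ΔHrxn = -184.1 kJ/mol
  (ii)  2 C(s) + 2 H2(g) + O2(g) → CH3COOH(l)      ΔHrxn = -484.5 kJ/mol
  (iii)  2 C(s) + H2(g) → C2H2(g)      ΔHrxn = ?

ΔHrxn = 226.7 kJ/mol

(i) reversed and × 2 (C2H6O(g) must end up as a reactant; scale by 2 for the 2 C2H6O(g)): (-2)·(-184.1) = +368.2 kJ/mol
(ii) × 3 (×3 to match 3 CH3COOH(l) in the target): (3)·(-484.5) = -1453.5 kJ/mol
(iii) reversed (C2H2(g) must end up as a reactant): contributes −x
-1312.0 = (+368.2) + (-1453.5) − x
x = (-1312.0 − (-1085.3)) / (-1) = 226.7 kJ/mol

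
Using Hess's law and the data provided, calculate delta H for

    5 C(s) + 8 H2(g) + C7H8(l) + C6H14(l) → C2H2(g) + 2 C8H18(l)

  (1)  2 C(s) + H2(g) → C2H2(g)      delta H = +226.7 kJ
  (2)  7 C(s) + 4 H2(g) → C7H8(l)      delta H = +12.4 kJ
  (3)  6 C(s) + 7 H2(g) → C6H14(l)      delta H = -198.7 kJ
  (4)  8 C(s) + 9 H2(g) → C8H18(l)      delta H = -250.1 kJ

(1) as written: +226.7 kJ
(2) reversed: -12.4 kJ
(3) reversed: +198.7 kJ
(4) × 2: (2)·(-250.1) = -500.2 kJ
By Hess's law, delta H = (+226.7) + (-12.4) + (+198.7) + (-500.2) = -87.2 kJ

delta H = -87.2 kJ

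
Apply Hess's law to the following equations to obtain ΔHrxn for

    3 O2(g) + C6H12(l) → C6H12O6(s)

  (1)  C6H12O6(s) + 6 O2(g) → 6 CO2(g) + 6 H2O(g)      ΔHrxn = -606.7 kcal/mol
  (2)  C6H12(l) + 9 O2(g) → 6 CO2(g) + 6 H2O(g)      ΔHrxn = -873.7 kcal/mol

(1) reversed: +606.7 kcal/mol
(2) as written: -873.7 kcal/mol
Summing the manipulated equations, ΔHrxn = (+606.7) + (-873.7) = -267.0 kcal/mol

ΔHrxn = -267.0 kcal/mol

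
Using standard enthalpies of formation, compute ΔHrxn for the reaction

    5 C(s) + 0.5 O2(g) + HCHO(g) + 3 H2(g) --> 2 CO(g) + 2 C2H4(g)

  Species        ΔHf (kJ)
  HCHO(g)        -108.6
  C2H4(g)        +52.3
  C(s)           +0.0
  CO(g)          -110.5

Products: 2·(-110.5) + 2·(+52.3) = -116.4
Reactants: 5·(+0.0) + 1/2·(+0.0) + 1·(-108.6) + 3·(+0.0) = -108.6
ΔHrxn = (-116.4) − (-108.6) = -7.8 kJ

ΔHrxn = -7.8 kJ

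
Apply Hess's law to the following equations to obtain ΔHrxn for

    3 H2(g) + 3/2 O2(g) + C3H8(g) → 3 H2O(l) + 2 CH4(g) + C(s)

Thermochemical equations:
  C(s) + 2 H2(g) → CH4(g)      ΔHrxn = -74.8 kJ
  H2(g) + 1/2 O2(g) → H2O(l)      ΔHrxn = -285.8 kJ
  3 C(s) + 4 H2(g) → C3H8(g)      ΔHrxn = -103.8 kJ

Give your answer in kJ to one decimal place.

equation 1 × 2 (scale by 2 for the 2 CH4(g)): (2)·(-74.8) = -149.6 kJ
equation 2 × 3 (scale by 3 for the 3 H2O(l)): (3)·(-285.8) = -857.4 kJ
equation 3 reversed (C3H8(g) must end up as a reactant): +103.8 kJ
ΔHrxn = (2)·(-74.8) + (3)·(-285.8) + (-1)·(-103.8) = -903.2 kJ

ΔHrxn = -903.2 kJ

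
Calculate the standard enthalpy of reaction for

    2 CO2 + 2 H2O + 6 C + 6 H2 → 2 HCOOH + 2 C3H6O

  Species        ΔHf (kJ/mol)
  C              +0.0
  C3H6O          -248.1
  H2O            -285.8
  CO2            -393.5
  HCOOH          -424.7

ΔH° = 13.0 kJ/mol

Products: 2·(-424.7) + 2·(-248.1) = -1345.6
Reactants: 2·(-393.5) + 2·(-285.8) + 6·(+0.0) + 6·(+0.0) = -1358.6
ΔH° = (-1345.6) − (-1358.6) = 13.0 kJ/mol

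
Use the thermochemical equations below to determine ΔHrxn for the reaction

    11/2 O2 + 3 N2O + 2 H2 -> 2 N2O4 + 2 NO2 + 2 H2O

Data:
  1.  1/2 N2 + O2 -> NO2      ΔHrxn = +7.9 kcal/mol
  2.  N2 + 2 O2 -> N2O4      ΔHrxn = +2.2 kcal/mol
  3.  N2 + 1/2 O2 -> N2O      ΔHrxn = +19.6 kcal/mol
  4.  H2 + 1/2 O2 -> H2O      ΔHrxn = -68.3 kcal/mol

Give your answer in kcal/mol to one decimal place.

ΔHrxn = -175.2 kcal/mol

eq. 1 × 2 (×2 to match 2 NO2 in the target): (2)·(+7.9) = +15.8 kcal/mol
eq. 2 × 2 (×2 to match 2 N2O4 in the target): (2)·(+2.2) = +4.4 kcal/mol
eq. 3 reversed and × 3 (reverse to put N2O on the reactant side; scale by 3 for the 3 N2O): (-3)·(+19.6) = -58.8 kcal/mol
eq. 4 × 2 (×2 to match 2 H2O in the target): (2)·(-68.3) = -136.6 kcal/mol
Since enthalpy is a state function, ΔHrxn = (2)·(+7.9) + (2)·(+2.2) + (-3)·(+19.6) + (2)·(-68.3) = -175.2 kcal/mol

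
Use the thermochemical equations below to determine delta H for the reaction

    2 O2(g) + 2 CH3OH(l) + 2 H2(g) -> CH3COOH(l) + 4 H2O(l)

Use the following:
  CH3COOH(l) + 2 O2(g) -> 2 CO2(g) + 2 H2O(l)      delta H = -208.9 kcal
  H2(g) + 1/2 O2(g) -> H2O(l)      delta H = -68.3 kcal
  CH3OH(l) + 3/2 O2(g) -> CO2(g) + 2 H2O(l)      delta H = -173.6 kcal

equation 1 reversed (reverse to put CH3COOH(l) on the product side): +208.9 kcal
equation 2 × 2 (scale by 2 for the 2 H2(g)): (2)·(-68.3) = -136.6 kcal
equation 3 × 2 (scale by 2 for the 2 CH3OH(l)): (2)·(-173.6) = -347.2 kcal
delta H = (+208.9) + (-136.6) + (-347.2) = -274.9 kcal

delta H = -274.9 kcal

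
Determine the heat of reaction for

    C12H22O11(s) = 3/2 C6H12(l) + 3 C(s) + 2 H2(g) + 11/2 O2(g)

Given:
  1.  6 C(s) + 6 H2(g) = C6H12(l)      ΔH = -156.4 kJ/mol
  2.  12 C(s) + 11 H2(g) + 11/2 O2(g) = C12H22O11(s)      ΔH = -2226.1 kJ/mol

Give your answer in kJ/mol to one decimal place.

ΔH = 1991.5 kJ/mol

eq. 1 × 3/2 (scale by 3/2 for the 3/2 C6H12(l)): (3/2)·(-156.4) = -234.6 kJ/mol
eq. 2 reversed (C12H22O11(s) must end up as a reactant): +2226.1 kJ/mol
By Hess's law, ΔH = (3/2)·(-156.4) + (-1)·(-2226.1) = 1991.5 kJ/mol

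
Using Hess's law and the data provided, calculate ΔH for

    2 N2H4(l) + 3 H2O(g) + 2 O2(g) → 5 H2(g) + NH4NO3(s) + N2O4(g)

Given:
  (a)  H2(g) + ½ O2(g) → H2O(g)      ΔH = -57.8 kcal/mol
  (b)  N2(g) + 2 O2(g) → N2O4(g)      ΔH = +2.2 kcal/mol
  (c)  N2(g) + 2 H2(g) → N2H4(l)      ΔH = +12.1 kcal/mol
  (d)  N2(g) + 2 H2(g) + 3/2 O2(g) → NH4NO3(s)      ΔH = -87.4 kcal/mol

ΔH = 64.0 kcal/mol

(a) reversed and × 3: (-3)·(-57.8) = +173.4 kcal/mol
(b) as written: +2.2 kcal/mol
(c) reversed and × 2: (-2)·(+12.1) = -24.2 kcal/mol
(d) as written: -87.4 kcal/mol
ΔH = (-3)·(-57.8) + (1)·(+2.2) + (-2)·(+12.1) + (1)·(-87.4) = 64.0 kcal/mol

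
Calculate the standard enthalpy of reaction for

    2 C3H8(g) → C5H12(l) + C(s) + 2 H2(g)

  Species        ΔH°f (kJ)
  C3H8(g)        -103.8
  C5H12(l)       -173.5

ΔH°rxn = Σ nΔHf°(products) − Σ nΔHf°(reactants).
Products: 1·(-173.5) + 1·(+0.0) + 2·(+0.0) = -173.5
Reactants: 2·(-103.8) = -207.6
ΔH° = (-173.5) − (-207.6) = 34.1 kJ

ΔH° = 34.1 kJ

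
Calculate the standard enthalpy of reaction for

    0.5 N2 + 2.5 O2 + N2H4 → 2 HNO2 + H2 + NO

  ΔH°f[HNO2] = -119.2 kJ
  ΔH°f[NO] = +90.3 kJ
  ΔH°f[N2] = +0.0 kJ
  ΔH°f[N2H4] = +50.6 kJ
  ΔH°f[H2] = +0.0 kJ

Products: 2·(-119.2) + 1·(+0.0) + 1·(+90.3) = -148.1
Reactants: 1/2·(+0.0) + 5/2·(+0.0) + 1·(+50.6) = +50.6
ΔH°rxn = (-148.1) − (+50.6) = -198.7 kJ

ΔH°rxn = -198.7 kJ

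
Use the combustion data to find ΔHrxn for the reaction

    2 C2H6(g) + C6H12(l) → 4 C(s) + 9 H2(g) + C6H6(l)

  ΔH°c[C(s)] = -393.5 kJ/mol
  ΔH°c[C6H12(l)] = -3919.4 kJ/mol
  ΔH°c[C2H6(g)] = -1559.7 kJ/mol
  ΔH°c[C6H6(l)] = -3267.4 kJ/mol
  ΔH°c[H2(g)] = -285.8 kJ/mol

ΔHrxn = 374.8 kJ/mol

With combustion enthalpies, reactants minus products:
= [2·(-1559.7) + 1·(-3919.4)] − [4·(-393.5) + 9·(-285.8) + 1·(-3267.4)]
= 374.8 kJ/mol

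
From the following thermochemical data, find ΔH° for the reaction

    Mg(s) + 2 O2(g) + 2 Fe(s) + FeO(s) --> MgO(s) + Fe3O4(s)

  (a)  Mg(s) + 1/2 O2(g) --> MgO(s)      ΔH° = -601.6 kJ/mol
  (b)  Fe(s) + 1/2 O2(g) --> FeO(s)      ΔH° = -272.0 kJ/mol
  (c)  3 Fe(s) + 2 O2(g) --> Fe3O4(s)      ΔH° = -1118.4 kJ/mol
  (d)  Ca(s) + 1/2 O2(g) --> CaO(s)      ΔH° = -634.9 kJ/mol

ΔH° = -1448.0 kJ/mol

(a) as written (MgO(s) already on the product side): -601.6 kJ/mol
(b) reversed (FeO(s) must end up as a reactant): +272.0 kJ/mol
(c) as written (Fe3O4(s) already on the product side): -1118.4 kJ/mol
(d): not needed (Ca(s) appears nowhere else).
Summing the manipulated equations, ΔH° = (-601.6) + (+272.0) + (-1118.4) = -1448.0 kJ/mol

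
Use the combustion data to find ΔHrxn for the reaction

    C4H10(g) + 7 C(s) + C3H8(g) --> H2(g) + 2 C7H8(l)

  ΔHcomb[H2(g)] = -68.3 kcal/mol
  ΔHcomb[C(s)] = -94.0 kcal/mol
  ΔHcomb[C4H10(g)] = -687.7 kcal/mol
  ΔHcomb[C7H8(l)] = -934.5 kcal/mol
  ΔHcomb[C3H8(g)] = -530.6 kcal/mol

ΔHrxn = 61.0 kcal/mol

With combustion enthalpies, reactants minus products:
= [1·(-687.7) + 7·(-94.0) + 1·(-530.6)] − [1·(-68.3) + 2·(-934.5)]
= 61.0 kcal/mol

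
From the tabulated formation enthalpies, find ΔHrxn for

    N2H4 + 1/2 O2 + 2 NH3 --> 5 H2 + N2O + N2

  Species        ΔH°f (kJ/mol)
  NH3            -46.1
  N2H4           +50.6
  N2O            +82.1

ΔHrxn = 123.7 kJ/mol

Products: 5·(+0.0) + 1·(+82.1) + 1·(+0.0) = +82.1
Reactants: 1·(+50.6) + 1/2·(+0.0) + 2·(-46.1) = -41.6
ΔHrxn = (+82.1) − (-41.6) = 123.7 kJ/mol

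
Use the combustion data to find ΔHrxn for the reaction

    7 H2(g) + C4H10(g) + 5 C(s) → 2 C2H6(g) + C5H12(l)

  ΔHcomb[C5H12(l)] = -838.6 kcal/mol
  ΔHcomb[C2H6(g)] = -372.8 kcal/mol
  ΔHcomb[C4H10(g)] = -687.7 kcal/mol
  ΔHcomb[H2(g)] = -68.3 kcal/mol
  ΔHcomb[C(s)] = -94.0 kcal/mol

ΔHrxn = -51.6 kcal/mol

Using ΔH = Σ nΔHc°(reactants) − Σ nΔHc°(products):
= [7·(-68.3) + 1·(-687.7) + 5·(-94.0)] − [2·(-372.8) + 1·(-838.6)]
= -51.6 kcal/mol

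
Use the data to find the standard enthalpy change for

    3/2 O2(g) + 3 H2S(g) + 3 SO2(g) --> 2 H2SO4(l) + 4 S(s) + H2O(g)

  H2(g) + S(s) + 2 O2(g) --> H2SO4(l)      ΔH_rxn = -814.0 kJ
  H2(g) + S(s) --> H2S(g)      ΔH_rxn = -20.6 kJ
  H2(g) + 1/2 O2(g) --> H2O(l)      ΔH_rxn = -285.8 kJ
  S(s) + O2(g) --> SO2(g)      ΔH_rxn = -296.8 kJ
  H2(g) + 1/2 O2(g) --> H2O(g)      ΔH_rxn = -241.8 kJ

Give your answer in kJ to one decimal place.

equation 1 × 2: (2)·(-814.0) = -1628.0 kJ
equation 2 reversed and × 3: (-3)·(-20.6) = +61.8 kJ
equation 3: not needed.
equation 4 reversed and × 3: (-3)·(-296.8) = +890.4 kJ
equation 5 as written: -241.8 kJ
Summing the manipulated equations, ΔH_rxn = (-1628.0) + (+61.8) + (+890.4) + (-241.8) = -917.6 kJ

ΔH_rxn = -917.6 kJ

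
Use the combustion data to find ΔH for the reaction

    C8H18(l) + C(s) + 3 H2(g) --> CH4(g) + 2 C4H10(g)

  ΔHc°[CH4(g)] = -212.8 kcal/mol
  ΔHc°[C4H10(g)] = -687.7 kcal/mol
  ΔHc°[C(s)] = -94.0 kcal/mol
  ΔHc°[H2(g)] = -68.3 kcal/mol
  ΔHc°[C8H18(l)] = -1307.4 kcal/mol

ΔH = -18.1 kcal/mol

Using ΔH = Σ nΔHc°(reactants) − Σ nΔHc°(products):
= [1·(-1307.4) + 1·(-94.0) + 3·(-68.3)] − [1·(-212.8) + 2·(-687.7)]
= -18.1 kcal/mol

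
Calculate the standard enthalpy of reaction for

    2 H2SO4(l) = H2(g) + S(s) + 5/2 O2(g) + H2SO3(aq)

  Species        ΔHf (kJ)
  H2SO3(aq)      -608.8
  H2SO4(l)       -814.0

ΔH°rxn = 1019.2 kJ

Products: 1·(+0.0) + 1·(+0.0) + 5/2·(+0.0) + 1·(-608.8) = -608.8
Reactants: 2·(-814.0) = -1628.0
ΔH°rxn = (-608.8) − (-1628.0) = 1019.2 kJ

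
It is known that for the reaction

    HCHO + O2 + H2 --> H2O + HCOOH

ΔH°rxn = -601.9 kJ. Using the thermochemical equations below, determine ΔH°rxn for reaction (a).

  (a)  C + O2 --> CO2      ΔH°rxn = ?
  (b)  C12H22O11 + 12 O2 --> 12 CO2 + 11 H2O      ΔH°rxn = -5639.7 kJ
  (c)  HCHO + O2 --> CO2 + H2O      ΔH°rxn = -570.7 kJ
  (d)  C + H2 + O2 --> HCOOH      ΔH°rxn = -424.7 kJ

(a) reversed: contributes −x
(b): not needed (C12H22O11 appears nowhere else).
(c) as written (HCHO already on the reactant side): -570.7 kJ
(d) as written (HCOOH already on the product side): -424.7 kJ
-601.9 = (-570.7) + (-424.7) − x
x = (-601.9 − (-995.4)) / (-1) = -393.5 kJ

ΔH°rxn = -393.5 kJ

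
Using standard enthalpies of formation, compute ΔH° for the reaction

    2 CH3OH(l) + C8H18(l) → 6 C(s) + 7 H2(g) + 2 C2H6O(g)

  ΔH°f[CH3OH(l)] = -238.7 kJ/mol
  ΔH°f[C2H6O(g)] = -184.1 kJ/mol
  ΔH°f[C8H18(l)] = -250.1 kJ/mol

Products: 6·(+0.0) + 7·(+0.0) + 2·(-184.1) = -368.2
Reactants: 2·(-238.7) + 1·(-250.1) = -727.5
ΔH° = (-368.2) − (-727.5) = 359.3 kJ/mol

ΔH° = 359.3 kJ/mol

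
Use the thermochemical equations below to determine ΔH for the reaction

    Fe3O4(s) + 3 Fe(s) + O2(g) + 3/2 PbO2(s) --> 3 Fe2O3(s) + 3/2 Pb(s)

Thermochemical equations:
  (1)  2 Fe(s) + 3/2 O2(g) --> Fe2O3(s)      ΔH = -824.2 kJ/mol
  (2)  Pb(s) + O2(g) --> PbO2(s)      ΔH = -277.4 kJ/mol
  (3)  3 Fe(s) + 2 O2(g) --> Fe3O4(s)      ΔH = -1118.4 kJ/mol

(1) × 3 (scale by 3 for the 3 Fe2O3(s)): (3)·(-824.2) = -2472.6 kJ/mol
(2) reversed and × 3/2 (PbO2(s) must end up as a reactant; scale by 3/2 for the 3/2 PbO2(s)): (-3/2)·(-277.4) = +416.1 kJ/mol
(3) reversed (reverse to put Fe3O4(s) on the reactant side): +1118.4 kJ/mol
By Hess's law, ΔH = (-2472.6) + (+416.1) + (+1118.4) = -938.1 kJ/mol

ΔH = -938.1 kJ/mol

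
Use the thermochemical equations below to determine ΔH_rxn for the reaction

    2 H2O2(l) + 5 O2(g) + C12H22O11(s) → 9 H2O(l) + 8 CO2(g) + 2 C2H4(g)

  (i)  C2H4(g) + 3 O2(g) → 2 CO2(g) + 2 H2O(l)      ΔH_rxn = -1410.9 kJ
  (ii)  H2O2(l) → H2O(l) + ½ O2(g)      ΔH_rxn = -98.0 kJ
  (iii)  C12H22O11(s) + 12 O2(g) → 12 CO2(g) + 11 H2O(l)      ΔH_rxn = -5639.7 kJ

(i) reversed and × 2: (-2)·(-1410.9) = +2821.8 kJ
(ii) × 2: (2)·(-98.0) = -196.0 kJ
(iii) as written: -5639.7 kJ
Summing the manipulated equations, ΔH_rxn = (-2)·(-1410.9) + (2)·(-98.0) + (1)·(-5639.7) = -3013.9 kJ

ΔH_rxn = -3013.9 kJ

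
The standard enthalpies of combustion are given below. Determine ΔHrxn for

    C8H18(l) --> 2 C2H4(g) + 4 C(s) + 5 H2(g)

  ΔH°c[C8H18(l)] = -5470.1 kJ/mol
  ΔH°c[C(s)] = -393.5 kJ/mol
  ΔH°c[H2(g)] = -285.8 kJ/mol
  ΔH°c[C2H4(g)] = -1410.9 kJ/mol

With combustion enthalpies, reactants minus products:
= [1·(-5470.1)] − [2·(-1410.9) + 4·(-393.5) + 5·(-285.8)]
= 354.7 kJ/mol

ΔHrxn = 354.7 kJ/mol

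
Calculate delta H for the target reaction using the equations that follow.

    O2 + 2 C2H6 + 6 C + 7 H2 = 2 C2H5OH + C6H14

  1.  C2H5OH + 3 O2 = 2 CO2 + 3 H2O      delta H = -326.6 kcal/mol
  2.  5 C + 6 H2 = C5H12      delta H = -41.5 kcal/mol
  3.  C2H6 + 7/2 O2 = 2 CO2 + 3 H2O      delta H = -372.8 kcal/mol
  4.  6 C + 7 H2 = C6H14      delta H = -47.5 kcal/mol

delta H = -139.9 kcal/mol

eq. 1 reversed and × 2 (C2H5OH must end up as a product; scale by 2 for the 2 C2H5OH): (-2)·(-326.6) = +653.2 kcal/mol
eq. 2: not needed (C5H12 appears nowhere else).
eq. 3 × 2 (scale by 2 for the 2 C2H6): (2)·(-372.8) = -745.6 kcal/mol
eq. 4 as written (C6H14 already on the product side): -47.5 kcal/mol
delta H = (-2)·(-326.6) + (2)·(-372.8) + (1)·(-47.5) = -139.9 kcal/mol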